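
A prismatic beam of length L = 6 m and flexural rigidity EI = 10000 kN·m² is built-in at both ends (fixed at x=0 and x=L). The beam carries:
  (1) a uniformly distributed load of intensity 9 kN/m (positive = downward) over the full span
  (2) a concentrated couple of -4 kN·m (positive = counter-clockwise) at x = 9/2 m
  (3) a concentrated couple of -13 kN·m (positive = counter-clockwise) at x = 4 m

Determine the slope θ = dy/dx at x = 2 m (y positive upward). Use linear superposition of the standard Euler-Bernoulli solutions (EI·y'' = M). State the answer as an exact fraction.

Load 1 — uniform load w=9 kN/m over full span:
  θ_1 = -wx(L-x)(L-2x)/(12EI) = -9·2·(6-2)·(6-2·2)/(12·10000) = -3/2500 rad
Load 2 — applied couple M₀=-4 kN·m at a=9/2 m (b=L-a=3/2):
  θ_2 = (R_Ax²/2 - M_Ax)/EI  [x≤a] with R_A=-3/4, M_A=-5/4 = ((-3/4)·2²/2 - (-5/4)·2)/10000 = 1/10000 rad
Load 3 — applied couple M₀=-13 kN·m at a=4 m (b=L-a=2):
  θ_3 = (R_Ax²/2 - M_Ax)/EI  [x≤a] with R_A=-26/9, M_A=-13/3 = ((-26/9)·2²/2 - (-13/3)·2)/10000 = 13/45000 rad
Superposition: θ = Σ θ_i = -73/90000 rad ≈ -0.000811 rad

θ(2) = -73/90000 rad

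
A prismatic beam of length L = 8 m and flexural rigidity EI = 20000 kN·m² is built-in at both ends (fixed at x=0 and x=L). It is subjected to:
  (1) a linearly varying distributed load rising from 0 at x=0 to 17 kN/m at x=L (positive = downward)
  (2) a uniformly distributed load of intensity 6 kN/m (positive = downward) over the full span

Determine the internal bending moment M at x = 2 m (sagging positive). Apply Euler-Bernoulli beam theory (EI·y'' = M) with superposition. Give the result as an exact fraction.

M(2) = 57/10 kN·m

Load 1 — triangular load w₀=17 kN/m (0→w₀ over full span):
  M_1 = 3w₀Lx/20 - w₀L²/30 - w₀x³/(6L) = 3·17·8·2/20 - 17·8²/30 - 17·2³/(6·8) = 17/10 kN·m
Load 2 — uniform load w=6 kN/m over full span:
  M_2 = wLx/2 - wL²/12 - wx²/2 = 6·8·2/2 - 6·8²/12 - 6·2²/2 = 4 kN·m
Superposition: M = Σ M_i = 57/10 kN·m ≈ 5.700000 kN·m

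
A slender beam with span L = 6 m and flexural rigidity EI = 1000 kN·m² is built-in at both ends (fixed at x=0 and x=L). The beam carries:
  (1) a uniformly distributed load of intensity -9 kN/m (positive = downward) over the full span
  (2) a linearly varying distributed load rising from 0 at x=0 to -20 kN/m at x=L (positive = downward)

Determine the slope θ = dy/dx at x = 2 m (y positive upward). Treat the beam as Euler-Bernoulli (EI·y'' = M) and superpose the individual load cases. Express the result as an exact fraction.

θ(2) = 59/2250 rad

Load 1 — uniform load w=-9 kN/m over full span:
  θ_1 = -wx(L-x)(L-2x)/(12EI) = -(-9)·2·(6-2)·(6-2·2)/(12·1000) = 3/250 rad
Load 2 — triangular load w₀=-20 kN/m (0→w₀ over full span):
  θ_2 = -w₀(2x(L-x)(L-2x)(x+2L)+x²(L-x)²)/(120LEI) = -(-20)·(2·2·(6-2)·(6-2·2)·(2+2·6)+2²·(6-2)²)/(120·6·1000) = 16/1125 rad
Superposition: θ = Σ θ_i = 59/2250 rad ≈ 0.026222 rad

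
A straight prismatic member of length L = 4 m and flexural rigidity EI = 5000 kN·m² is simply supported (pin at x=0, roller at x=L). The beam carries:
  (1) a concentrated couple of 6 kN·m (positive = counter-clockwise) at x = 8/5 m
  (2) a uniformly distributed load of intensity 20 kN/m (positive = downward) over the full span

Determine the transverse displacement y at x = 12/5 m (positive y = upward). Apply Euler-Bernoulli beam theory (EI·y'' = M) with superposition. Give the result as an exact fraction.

Load 1 — applied couple M₀=6 kN·m at a=8/5 m (b=L-a=12/5):
  y_1 = (M₀x³/(6L)-M₀(x-a)²/2+C₁x)/EI  [x>a] with C₁=M₀(3b²-L²)/(6L)=8/25 = (6·(12/5)³/(6·4)-6·((12/5)-(8/5))²/2+(8/25)·(12/5))/5000 = 36/78125 m
Load 2 — uniform load w=20 kN/m over full span:
  y_2 = -wx(L³-2Lx²+x³)/(24EI) = -20·(12/5)·(4³-2·4·(12/5)²+(12/5)³)/(24·5000) = -992/78125 m
Superposition: y = Σ y_i = -956/78125 m ≈ -0.012237 m

y(12/5) = -956/78125 m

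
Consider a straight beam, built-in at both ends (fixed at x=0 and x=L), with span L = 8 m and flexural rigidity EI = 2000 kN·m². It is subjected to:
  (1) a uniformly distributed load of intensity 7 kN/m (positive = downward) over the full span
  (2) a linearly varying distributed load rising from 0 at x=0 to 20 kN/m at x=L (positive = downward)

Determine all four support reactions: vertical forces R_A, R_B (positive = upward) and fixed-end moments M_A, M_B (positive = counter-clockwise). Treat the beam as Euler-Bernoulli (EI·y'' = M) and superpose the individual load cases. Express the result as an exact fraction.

Load 1 — uniform load w=7 kN/m over full span:
  R_A = wL/2 = 7·8/2 = 28 kN
  M_A = wL²/12 = 7·8²/12 = 112/3 kN·m
  R_B = wL/2 = 7·8/2 = 28 kN
  M_B = -wL²/12 = -7·8²/12 = -112/3 kN·m
Load 2 — triangular load w₀=20 kN/m (0→w₀ over full span):
  R_A = 3w₀L/20 = 3·20·8/20 = 24 kN
  M_A = w₀L²/30 = 20·8²/30 = 128/3 kN·m
  R_B = 7w₀L/20 = 7·20·8/20 = 56 kN
  M_B = -w₀L²/20 = -20·8²/20 = -64 kN·m
Superposition: R_A = 52 kN, M_A = 80 kN·m, R_B = 84 kN, M_B = -304/3 kN·m

R_A = 52 kN, M_A = 80 kN·m, R_B = 84 kN, M_B = -304/3 kN·m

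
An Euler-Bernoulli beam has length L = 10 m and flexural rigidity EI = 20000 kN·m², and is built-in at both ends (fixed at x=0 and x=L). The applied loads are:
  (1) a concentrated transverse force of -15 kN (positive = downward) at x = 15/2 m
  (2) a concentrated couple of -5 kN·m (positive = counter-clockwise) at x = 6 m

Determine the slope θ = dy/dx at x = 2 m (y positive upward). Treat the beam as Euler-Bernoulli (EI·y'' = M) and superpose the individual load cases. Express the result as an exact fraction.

Load 1 — point force P=-15 kN at a=15/2 m (b=L-a=5/2):
  θ_1 = -Pb²x(2aL-(3a+b)x)/(2L³EI)  [x≤a] = -(-15)·(5/2)²·2·(2·(15/2)·10-(3·(15/2)+(5/2))·2)/(2·10³·20000) = 3/6400 rad
Load 2 — applied couple M₀=-5 kN·m at a=6 m (b=L-a=4):
  θ_2 = (R_Ax²/2 - M_Ax)/EI  [x≤a] with R_A=-18/25, M_A=-8/5 = ((-18/25)·2²/2 - (-8/5)·2)/20000 = 11/125000 rad
Superposition: θ = Σ θ_i = 2227/4000000 rad ≈ 0.000557 rad

θ(2) = 2227/4000000 rad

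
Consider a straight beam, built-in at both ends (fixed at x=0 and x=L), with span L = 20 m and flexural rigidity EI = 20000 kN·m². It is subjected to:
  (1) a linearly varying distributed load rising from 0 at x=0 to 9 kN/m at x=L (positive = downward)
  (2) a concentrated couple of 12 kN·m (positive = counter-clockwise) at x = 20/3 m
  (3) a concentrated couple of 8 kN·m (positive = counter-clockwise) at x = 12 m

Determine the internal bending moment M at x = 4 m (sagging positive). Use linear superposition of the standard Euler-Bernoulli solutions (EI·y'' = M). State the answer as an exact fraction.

Load 1 — triangular load w₀=9 kN/m (0→w₀ over full span):
  M_1 = 3w₀Lx/20 - w₀L²/30 - w₀x³/(6L) = 3·9·20·4/20 - 9·20²/30 - 9·4³/(6·20) = -84/5 kN·m
Load 2 — applied couple M₀=12 kN·m at a=20/3 m (b=L-a=40/3):
  M_2 = R_Ax - M_A  [x≤a] with R_A=4/5, M_A=0 = (4/5)·4 - 0 = 16/5 kN·m
Load 3 — applied couple M₀=8 kN·m at a=12 m (b=L-a=8):
  M_3 = R_Ax - M_A  [x≤a] with R_A=72/125, M_A=64/25 = (72/125)·4 - (64/25) = -32/125 kN·m
Superposition: M = Σ M_i = -1732/125 kN·m ≈ -13.856000 kN·m

M(4) = -1732/125 kN·m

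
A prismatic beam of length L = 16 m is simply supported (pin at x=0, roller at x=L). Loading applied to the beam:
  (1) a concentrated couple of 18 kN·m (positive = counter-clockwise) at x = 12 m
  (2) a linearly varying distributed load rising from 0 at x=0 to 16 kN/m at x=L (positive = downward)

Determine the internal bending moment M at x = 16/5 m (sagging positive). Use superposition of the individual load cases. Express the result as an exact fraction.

M(16/5) = 16834/125 kN·m

Load 1 — applied couple M₀=18 kN·m at a=12 m (b=L-a=4):
  M_1 = M₀x/L  [x≤a] = 18·(16/5)/16 = 18/5 kN·m
Load 2 — triangular load w₀=16 kN/m (0→w₀ over full span):
  M_2 = w₀Lx/6 - w₀x³/(6L) = 16·16·(16/5)/6 - 16·(16/5)³/(6·16) = 16384/125 kN·m
Superposition: M = Σ M_i = 16834/125 kN·m ≈ 134.672000 kN·m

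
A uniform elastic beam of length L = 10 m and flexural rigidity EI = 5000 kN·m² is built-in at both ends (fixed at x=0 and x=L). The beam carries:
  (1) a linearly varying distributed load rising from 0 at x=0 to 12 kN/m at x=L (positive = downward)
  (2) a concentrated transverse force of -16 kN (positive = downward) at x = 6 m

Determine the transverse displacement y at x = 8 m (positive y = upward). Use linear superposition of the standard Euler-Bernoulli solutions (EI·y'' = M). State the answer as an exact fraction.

y(8) = -616/78125 m

Load 1 — triangular load w₀=12 kN/m (0→w₀ over full span):
  y_1 = -w₀x²(L-x)²(x+2L)/(120LEI) = -12·8²·(10-8)²·(8+2·10)/(120·10·5000) = -224/15625 m
Load 2 — point force P=-16 kN at a=6 m (b=L-a=4):
  y_2 = -Pa²(L-x)²(3bL-(3b+a)(L-x))/(6L³EI)  [x>a] = -(-16)·6²·(10-8)²·(3·4·10-(3·4+6)·(10-8))/(6·10³·5000) = 504/78125 m
Superposition: y = Σ y_i = -616/78125 m ≈ -0.007885 m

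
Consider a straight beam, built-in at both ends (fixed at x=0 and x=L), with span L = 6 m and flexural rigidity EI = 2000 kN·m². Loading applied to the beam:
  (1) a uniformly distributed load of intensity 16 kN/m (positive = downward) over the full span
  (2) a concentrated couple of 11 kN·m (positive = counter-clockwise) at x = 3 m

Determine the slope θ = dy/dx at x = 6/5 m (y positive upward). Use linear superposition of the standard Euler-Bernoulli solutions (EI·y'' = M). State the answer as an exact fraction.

θ(6/5) = -3621/250000 rad

Load 1 — uniform load w=16 kN/m over full span:
  θ_1 = -wx(L-x)(L-2x)/(12EI) = -16·(6/5)·(6-(6/5))·(6-2·(6/5))/(12·2000) = -216/15625 rad
Load 2 — applied couple M₀=11 kN·m at a=3 m (b=L-a=3):
  θ_2 = (R_Ax²/2 - M_Ax)/EI  [x≤a] with R_A=11/4, M_A=11/4 = ((11/4)·(6/5)²/2 - (11/4)·(6/5))/2000 = -33/50000 rad
Superposition: θ = Σ θ_i = -3621/250000 rad ≈ -0.014484 rad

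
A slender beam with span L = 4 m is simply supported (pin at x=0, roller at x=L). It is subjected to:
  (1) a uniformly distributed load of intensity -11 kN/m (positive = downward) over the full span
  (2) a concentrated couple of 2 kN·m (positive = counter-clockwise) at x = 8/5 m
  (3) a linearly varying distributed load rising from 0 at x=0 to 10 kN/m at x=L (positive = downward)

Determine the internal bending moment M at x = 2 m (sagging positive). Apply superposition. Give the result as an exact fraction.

Load 1 — uniform load w=-11 kN/m over full span:
  M_1 = wx(L-x)/2 = (-11)·2·(4-2)/2 = -22 kN·m
Load 2 — applied couple M₀=2 kN·m at a=8/5 m (b=L-a=12/5):
  M_2 = M₀x/L - M₀  [x>a] = 2·2/4 - 2 = -1 kN·m
Load 3 — triangular load w₀=10 kN/m (0→w₀ over full span):
  M_3 = w₀Lx/6 - w₀x³/(6L) = 10·4·2/6 - 10·2³/(6·4) = 10 kN·m
Superposition: M = Σ M_i = -13 kN·m ≈ -13.000000 kN·m

M(2) = -13 kN·m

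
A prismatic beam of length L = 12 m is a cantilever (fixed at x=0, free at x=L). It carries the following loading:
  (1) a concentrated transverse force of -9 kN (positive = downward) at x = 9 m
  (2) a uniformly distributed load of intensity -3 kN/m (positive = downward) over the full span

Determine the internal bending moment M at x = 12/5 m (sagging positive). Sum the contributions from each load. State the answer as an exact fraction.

Load 1 — point force P=-9 kN at a=9 m (b=L-a=3):
  M_1 = -P(a-x)  [x≤a] = -(-9)·(9-(12/5)) = 297/5 kN·m
Load 2 — uniform load w=-3 kN/m over full span:
  M_2 = -w(L-x)²/2 = -(-3)·(12-(12/5))²/2 = 3456/25 kN·m
Superposition: M = Σ M_i = 4941/25 kN·m ≈ 197.640000 kN·m

M(12/5) = 4941/25 kN·m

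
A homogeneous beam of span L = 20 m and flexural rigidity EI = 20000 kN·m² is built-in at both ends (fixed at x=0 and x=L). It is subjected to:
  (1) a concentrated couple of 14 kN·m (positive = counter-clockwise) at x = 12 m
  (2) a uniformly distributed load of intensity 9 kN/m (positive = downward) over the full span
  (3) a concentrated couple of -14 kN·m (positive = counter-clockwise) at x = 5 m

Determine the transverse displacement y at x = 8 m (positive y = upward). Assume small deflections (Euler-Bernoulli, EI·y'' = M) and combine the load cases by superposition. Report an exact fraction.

y(8) = -450193/2500000 m

Load 1 — applied couple M₀=14 kN·m at a=12 m (b=L-a=8):
  y_1 = (R_Ax³/6 - M_Ax²/2)/EI  [x≤a] with R_A=126/125, M_A=112/25 = ((126/125)·8³/6 - (112/25)·8²/2)/20000 = -224/78125 m
Load 2 — uniform load w=9 kN/m over full span:
  y_2 = -wx²(L-x)²/(24EI) = -9·8²·(20-8)²/(24·20000) = -108/625 m
Load 3 — applied couple M₀=-14 kN·m at a=5 m (b=L-a=15):
  y_3 = (R_Ax³/6 - M_Ax²/2 - M₀(x-a)²/2)/EI  [x>a] with R_A=-63/80, M_A=21/8 = ((-63/80)·8³/6 - (21/8)·8²/2 - (-14)·(8-5)²/2)/20000 = -441/100000 m
Superposition: y = Σ y_i = -450193/2500000 m ≈ -0.180077 m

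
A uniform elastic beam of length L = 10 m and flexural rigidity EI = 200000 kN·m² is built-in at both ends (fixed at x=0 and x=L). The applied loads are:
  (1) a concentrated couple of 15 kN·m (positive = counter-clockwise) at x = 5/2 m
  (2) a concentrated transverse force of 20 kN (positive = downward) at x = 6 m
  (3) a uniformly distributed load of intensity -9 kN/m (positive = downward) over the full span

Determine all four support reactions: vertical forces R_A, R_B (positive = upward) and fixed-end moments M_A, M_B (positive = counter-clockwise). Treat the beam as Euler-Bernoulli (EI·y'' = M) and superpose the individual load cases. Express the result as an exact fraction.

R_A = -14509/400 kN, M_A = -4689/80 kN·m, R_B = -13491/400 kN, M_B = 4071/80 kN·m

Load 1 — applied couple M₀=15 kN·m at a=5/2 m (b=L-a=15/2):
  R_A = 6M₀ab/L³ = 6·15·(5/2)·(15/2)/10³ = 27/16 kN
  M_A = M₀b(2a-b)/L² = 15·(15/2)·(2·(5/2)-(15/2))/10² = -45/16 kN·m
  R_B = -6M₀ab/L³ = -6·15·(5/2)·(15/2)/10³ = -27/16 kN
  M_B = M₀a(2b-a)/L² = 15·(5/2)·(2·(15/2)-(5/2))/10² = 75/16 kN·m
Load 2 — point force P=20 kN at a=6 m (b=L-a=4):
  R_A = Pb²(3a+b)/L³ = 20·4²·(3·6+4)/10³ = 176/25 kN
  M_A = Pab²/L² = 20·6·4²/10² = 96/5 kN·m
  R_B = Pa²(a+3b)/L³ = 20·6²·(6+3·4)/10³ = 324/25 kN
  M_B = -Pa²b/L² = -20·6²·4/10² = -144/5 kN·m
Load 3 — uniform load w=-9 kN/m over full span:
  R_A = wL/2 = (-9)·10/2 = -45 kN
  M_A = wL²/12 = (-9)·10²/12 = -75 kN·m
  R_B = wL/2 = (-9)·10/2 = -45 kN
  M_B = -wL²/12 = -(-9)·10²/12 = 75 kN·m
Superposition: R_A = -14509/400 kN, M_A = -4689/80 kN·m, R_B = -13491/400 kN, M_B = 4071/80 kN·m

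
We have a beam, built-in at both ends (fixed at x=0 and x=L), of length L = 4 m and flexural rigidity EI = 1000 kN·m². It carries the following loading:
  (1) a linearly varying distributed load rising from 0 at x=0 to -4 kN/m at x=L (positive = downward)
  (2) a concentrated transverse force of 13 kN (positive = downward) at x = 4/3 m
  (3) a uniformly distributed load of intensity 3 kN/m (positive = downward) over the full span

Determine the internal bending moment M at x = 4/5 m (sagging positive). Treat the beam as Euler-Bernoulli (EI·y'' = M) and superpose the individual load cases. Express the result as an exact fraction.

Load 1 — triangular load w₀=-4 kN/m (0→w₀ over full span):
  M_1 = 3w₀Lx/20 - w₀L²/30 - w₀x³/(6L) = 3·(-4)·4·(4/5)/20 - (-4)·4²/30 - (-4)·(4/5)³/(6·4) = 112/375 kN·m
Load 2 — point force P=13 kN at a=4/3 m (b=L-a=8/3):
  M_2 = Pb²(3a+b)x/L³ - Pab²/L²  [x≤a] = 13·(8/3)²·(3·(4/3)+(8/3))·(4/5)/4³ - 13·(4/3)·(8/3)²/4² = 0 kN·m
Load 3 — uniform load w=3 kN/m over full span:
  M_3 = wLx/2 - wL²/12 - wx²/2 = 3·4·(4/5)/2 - 3·4²/12 - 3·(4/5)²/2 = -4/25 kN·m
Superposition: M = Σ M_i = 52/375 kN·m ≈ 0.138667 kN·m

M(4/5) = 52/375 kN·m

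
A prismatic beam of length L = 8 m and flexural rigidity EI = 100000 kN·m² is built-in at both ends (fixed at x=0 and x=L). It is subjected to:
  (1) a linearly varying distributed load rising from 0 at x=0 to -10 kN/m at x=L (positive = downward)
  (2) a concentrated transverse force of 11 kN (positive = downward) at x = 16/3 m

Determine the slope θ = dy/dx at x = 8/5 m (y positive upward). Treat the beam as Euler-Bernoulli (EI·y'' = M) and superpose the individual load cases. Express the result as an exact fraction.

θ(8/5) = 1301/10546875 rad

Load 1 — triangular load w₀=-10 kN/m (0→w₀ over full span):
  θ_1 = -w₀(2x(L-x)(L-2x)(x+2L)+x²(L-x)²)/(120LEI) = -(-10)·(2·(8/5)·(8-(8/5))·(8-2·(8/5))·((8/5)+2·8)+(8/5)²·(8-(8/5))²)/(120·8·100000) = 224/1171875 rad
Load 2 — point force P=11 kN at a=16/3 m (b=L-a=8/3):
  θ_2 = -Pb²x(2aL-(3a+b)x)/(2L³EI)  [x≤a] = -11·(8/3)²·(8/5)·(2·(16/3)·8-(3·(16/3)+(8/3))·(8/5))/(2·8³·100000) = -143/2109375 rad
Superposition: θ = Σ θ_i = 1301/10546875 rad ≈ 0.000123 rad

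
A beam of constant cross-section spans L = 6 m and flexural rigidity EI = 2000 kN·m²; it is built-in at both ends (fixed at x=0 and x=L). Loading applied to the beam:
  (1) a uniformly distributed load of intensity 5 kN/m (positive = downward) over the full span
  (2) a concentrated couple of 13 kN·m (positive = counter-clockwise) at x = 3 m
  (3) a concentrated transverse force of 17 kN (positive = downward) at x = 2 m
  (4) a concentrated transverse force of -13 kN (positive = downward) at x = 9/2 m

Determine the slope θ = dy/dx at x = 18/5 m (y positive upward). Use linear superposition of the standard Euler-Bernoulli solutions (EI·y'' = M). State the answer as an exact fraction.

Load 1 — uniform load w=5 kN/m over full span:
  θ_1 = -wx(L-x)(L-2x)/(12EI) = -5·(18/5)·(6-(18/5))·(6-2·(18/5))/(12·2000) = 27/12500 rad
Load 2 — applied couple M₀=13 kN·m at a=3 m (b=L-a=3):
  θ_2 = (R_Ax²/2 - M_Ax - M₀(x-a))/EI  [x>a] with R_A=13/4, M_A=13/4 = ((13/4)·(18/5)²/2 - (13/4)·(18/5) - 13·((18/5)-3))/2000 = 39/50000 rad
Load 3 — point force P=17 kN at a=2 m (b=L-a=4):
  θ_3 = Pa²(L-x)(2bL-(3b+a)(L-x))/(2L³EI)  [x>a] = 17·2²·(6-(18/5))·(2·4·6-(3·4+2)·(6-(18/5)))/(2·6³·2000) = 17/6250 rad
Load 4 — point force P=-13 kN at a=9/2 m (b=L-a=3/2):
  θ_4 = -Pb²x(2aL-(3a+b)x)/(2L³EI)  [x≤a] = -(-13)·(3/2)²·(18/5)·(2·(9/2)·6-(3·(9/2)+(3/2))·(18/5))/(2·6³·2000) = 0 rad
Superposition: θ = Σ θ_i = 283/50000 rad ≈ 0.005660 rad

θ(18/5) = 283/50000 rad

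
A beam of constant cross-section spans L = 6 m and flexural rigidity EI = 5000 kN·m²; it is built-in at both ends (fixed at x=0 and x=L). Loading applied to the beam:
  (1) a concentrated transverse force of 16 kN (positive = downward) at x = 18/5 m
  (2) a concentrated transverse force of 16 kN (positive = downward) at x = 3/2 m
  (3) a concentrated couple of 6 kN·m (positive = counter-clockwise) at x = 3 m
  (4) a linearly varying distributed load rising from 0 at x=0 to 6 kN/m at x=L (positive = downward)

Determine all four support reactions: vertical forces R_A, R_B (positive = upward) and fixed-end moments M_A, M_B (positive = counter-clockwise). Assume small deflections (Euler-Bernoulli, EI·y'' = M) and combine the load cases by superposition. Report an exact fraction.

R_A = 3254/125 kN, M_A = 3927/125 kN·m, R_B = 2996/125 kN, M_B = -3453/125 kN·m

Load 1 — point force P=16 kN at a=18/5 m (b=L-a=12/5):
  R_A = Pb²(3a+b)/L³ = 16·(12/5)²·(3·(18/5)+(12/5))/6³ = 704/125 kN
  M_A = Pab²/L² = 16·(18/5)·(12/5)²/6² = 1152/125 kN·m
  R_B = Pa²(a+3b)/L³ = 16·(18/5)²·((18/5)+3·(12/5))/6³ = 1296/125 kN
  M_B = -Pa²b/L² = -16·(18/5)²·(12/5)/6² = -1728/125 kN·m
Load 2 — point force P=16 kN at a=3/2 m (b=L-a=9/2):
  R_A = Pb²(3a+b)/L³ = 16·(9/2)²·(3·(3/2)+(9/2))/6³ = 27/2 kN
  M_A = Pab²/L² = 16·(3/2)·(9/2)²/6² = 27/2 kN·m
  R_B = Pa²(a+3b)/L³ = 16·(3/2)²·((3/2)+3·(9/2))/6³ = 5/2 kN
  M_B = -Pa²b/L² = -16·(3/2)²·(9/2)/6² = -9/2 kN·m
Load 3 — applied couple M₀=6 kN·m at a=3 m (b=L-a=3):
  R_A = 6M₀ab/L³ = 6·6·3·3/6³ = 3/2 kN
  M_A = M₀b(2a-b)/L² = 6·3·(2·3-3)/6² = 3/2 kN·m
  R_B = -6M₀ab/L³ = -6·6·3·3/6³ = -3/2 kN
  M_B = M₀a(2b-a)/L² = 6·3·(2·3-3)/6² = 3/2 kN·m
Load 4 — triangular load w₀=6 kN/m (0→w₀ over full span):
  R_A = 3w₀L/20 = 3·6·6/20 = 27/5 kN
  M_A = w₀L²/30 = 6·6²/30 = 36/5 kN·m
  R_B = 7w₀L/20 = 7·6·6/20 = 63/5 kN
  M_B = -w₀L²/20 = -6·6²/20 = -54/5 kN·m
Superposition: R_A = 3254/125 kN, M_A = 3927/125 kN·m, R_B = 2996/125 kN, M_B = -3453/125 kN·m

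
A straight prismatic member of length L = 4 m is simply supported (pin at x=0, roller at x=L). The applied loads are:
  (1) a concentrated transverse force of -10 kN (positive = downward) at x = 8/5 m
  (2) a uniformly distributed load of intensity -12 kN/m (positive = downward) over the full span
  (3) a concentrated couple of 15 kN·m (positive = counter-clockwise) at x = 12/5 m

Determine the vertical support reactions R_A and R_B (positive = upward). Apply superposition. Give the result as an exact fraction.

R_A = -105/4 kN, R_B = -127/4 kN

Load 1 — point force P=-10 kN at a=8/5 m (b=L-a=12/5):
  R_A = Pb/L = (-10)·(12/5)/4 = -6 kN
  R_B = Pa/L = (-10)·(8/5)/4 = -4 kN
Load 2 — uniform load w=-12 kN/m over full span:
  R_A = wL/2 = (-12)·4/2 = -24 kN
  R_B = wL/2 = (-12)·4/2 = -24 kN
Load 3 — applied couple M₀=15 kN·m at a=12/5 m (b=L-a=8/5):
  R_A = M₀/L = 15/4 kN
  R_B = -M₀/L = -15/4 kN
Superposition: R_A = -105/4 kN, R_B = -127/4 kN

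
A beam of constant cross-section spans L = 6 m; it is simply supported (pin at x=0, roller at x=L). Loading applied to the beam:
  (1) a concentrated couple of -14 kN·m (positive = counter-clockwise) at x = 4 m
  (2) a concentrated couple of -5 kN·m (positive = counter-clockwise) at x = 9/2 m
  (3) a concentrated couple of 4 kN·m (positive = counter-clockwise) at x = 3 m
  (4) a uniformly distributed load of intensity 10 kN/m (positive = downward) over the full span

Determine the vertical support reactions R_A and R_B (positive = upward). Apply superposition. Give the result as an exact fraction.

Load 1 — applied couple M₀=-14 kN·m at a=4 m (b=L-a=2):
  R_A = M₀/L = (-14)/6 = -7/3 kN
  R_B = -M₀/L = -(-14)/6 = 7/3 kN
Load 2 — applied couple M₀=-5 kN·m at a=9/2 m (b=L-a=3/2):
  R_A = M₀/L = (-5)/6 = -5/6 kN
  R_B = -M₀/L = -(-5)/6 = 5/6 kN
Load 3 — applied couple M₀=4 kN·m at a=3 m (b=L-a=3):
  R_A = M₀/L = 4/6 = 2/3 kN
  R_B = -M₀/L = -4/6 = -2/3 kN
Load 4 — uniform load w=10 kN/m over full span:
  R_A = wL/2 = 10·6/2 = 30 kN
  R_B = wL/2 = 10·6/2 = 30 kN
Superposition: R_A = 55/2 kN, R_B = 65/2 kN

R_A = 55/2 kN, R_B = 65/2 kN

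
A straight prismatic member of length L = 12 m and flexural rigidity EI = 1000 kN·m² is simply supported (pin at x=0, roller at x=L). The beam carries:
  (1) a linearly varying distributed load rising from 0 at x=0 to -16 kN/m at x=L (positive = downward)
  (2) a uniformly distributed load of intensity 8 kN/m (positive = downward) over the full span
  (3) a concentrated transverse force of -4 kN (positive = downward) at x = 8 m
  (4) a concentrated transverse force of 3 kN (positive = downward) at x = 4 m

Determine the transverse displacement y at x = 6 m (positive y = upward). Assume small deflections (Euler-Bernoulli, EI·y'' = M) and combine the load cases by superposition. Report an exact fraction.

y(6) = 23/750 m

Load 1 — triangular load w₀=-16 kN/m (0→w₀ over full span):
  y_1 = -w₀x(7L⁴-10L²x²+3x⁴)/(360LEI) = -(-16)·6·(7·12⁴-10·12²·6²+3·6⁴)/(360·12·1000) = 54/25 m
Load 2 — uniform load w=8 kN/m over full span:
  y_2 = -wx(L³-2Lx²+x³)/(24EI) = -8·6·(12³-2·12·6²+6³)/(24·1000) = -54/25 m
Load 3 — point force P=-4 kN at a=8 m (b=L-a=4):
  y_3 = -Pbx(L²-b²-x²)/(6LEI)  [x≤a] = -(-4)·4·6·(12²-4²-6²)/(6·12·1000) = 46/375 m
Load 4 — point force P=3 kN at a=4 m (b=L-a=8):
  y_4 = -Pa(L-x)(2Lx-a²-x²)/(6LEI)  [x>a] = -3·4·(12-6)·(2·12·6-4²-6²)/(6·12·1000) = -23/250 m
Superposition: y = Σ y_i = 23/750 m ≈ 0.030667 m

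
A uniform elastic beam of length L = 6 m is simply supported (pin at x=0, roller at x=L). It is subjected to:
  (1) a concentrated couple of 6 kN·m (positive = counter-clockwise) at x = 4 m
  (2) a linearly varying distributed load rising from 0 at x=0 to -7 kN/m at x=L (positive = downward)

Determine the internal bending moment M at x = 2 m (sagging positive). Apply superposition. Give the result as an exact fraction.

Load 1 — applied couple M₀=6 kN·m at a=4 m (b=L-a=2):
  M_1 = M₀x/L  [x≤a] = 6·2/6 = 2 kN·m
Load 2 — triangular load w₀=-7 kN/m (0→w₀ over full span):
  M_2 = w₀Lx/6 - w₀x³/(6L) = (-7)·6·2/6 - (-7)·2³/(6·6) = -112/9 kN·m
Superposition: M = Σ M_i = -94/9 kN·m ≈ -10.444444 kN·m

M(2) = -94/9 kN·m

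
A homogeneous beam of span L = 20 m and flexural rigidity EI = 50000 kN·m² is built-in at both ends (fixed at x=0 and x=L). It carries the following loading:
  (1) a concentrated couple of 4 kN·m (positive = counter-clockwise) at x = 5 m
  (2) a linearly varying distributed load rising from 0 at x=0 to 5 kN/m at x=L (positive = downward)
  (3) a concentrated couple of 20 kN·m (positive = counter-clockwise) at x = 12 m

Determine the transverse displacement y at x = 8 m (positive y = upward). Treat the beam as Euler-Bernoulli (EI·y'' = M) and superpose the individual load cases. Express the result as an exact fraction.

Load 1 — applied couple M₀=4 kN·m at a=5 m (b=L-a=15):
  y_1 = (R_Ax³/6 - M_Ax²/2 - M₀(x-a)²/2)/EI  [x>a] with R_A=9/40, M_A=-3/4 = ((9/40)·8³/6 - (-3/4)·8²/2 - 4·(8-5)²/2)/50000 = 63/125000 m
Load 2 — triangular load w₀=5 kN/m (0→w₀ over full span):
  y_2 = -w₀x²(L-x)²(x+2L)/(120LEI) = -5·8²·(20-8)²·(8+2·20)/(120·20·50000) = -288/15625 m
Load 3 — applied couple M₀=20 kN·m at a=12 m (b=L-a=8):
  y_3 = (R_Ax³/6 - M_Ax²/2)/EI  [x≤a] with R_A=36/25, M_A=32/5 = ((36/25)·8³/6 - (32/5)·8²/2)/50000 = -128/78125 m
Superposition: y = Σ y_i = -12229/625000 m ≈ -0.019566 m

y(8) = -12229/625000 m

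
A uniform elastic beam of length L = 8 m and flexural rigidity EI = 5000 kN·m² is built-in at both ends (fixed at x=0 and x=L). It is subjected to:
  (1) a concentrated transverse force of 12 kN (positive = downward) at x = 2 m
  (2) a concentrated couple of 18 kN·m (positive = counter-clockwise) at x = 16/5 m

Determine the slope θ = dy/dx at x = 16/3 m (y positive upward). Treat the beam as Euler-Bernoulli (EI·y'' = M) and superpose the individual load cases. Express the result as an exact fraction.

Load 1 — point force P=12 kN at a=2 m (b=L-a=6):
  θ_1 = Pa²(L-x)(2bL-(3b+a)(L-x))/(2L³EI)  [x>a] = 12·2²·(8-(16/3))·(2·6·8-(3·6+2)·(8-(16/3)))/(2·8³·5000) = 2/1875 rad
Load 2 — applied couple M₀=18 kN·m at a=16/5 m (b=L-a=24/5):
  θ_2 = (R_Ax²/2 - M_Ax - M₀(x-a))/EI  [x>a] with R_A=81/25, M_A=54/25 = ((81/25)·(16/3)²/2 - (54/25)·(16/3) - 18·((16/3)-(16/5)))/5000 = -12/15625 rad
Superposition: θ = Σ θ_i = 14/46875 rad ≈ 0.000299 rad

θ(16/3) = 14/46875 rad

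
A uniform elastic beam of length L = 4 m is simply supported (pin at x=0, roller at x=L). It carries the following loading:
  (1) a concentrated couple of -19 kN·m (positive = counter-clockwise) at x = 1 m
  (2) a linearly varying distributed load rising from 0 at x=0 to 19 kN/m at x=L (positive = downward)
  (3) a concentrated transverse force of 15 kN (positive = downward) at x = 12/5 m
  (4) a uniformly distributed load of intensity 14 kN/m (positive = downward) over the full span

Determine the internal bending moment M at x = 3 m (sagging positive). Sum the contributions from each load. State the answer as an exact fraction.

M(3) = 411/8 kN·m

Load 1 — applied couple M₀=-19 kN·m at a=1 m (b=L-a=3):
  M_1 = M₀x/L - M₀  [x>a] = (-19)·3/4 - (-19) = 19/4 kN·m
Load 2 — triangular load w₀=19 kN/m (0→w₀ over full span):
  M_2 = w₀Lx/6 - w₀x³/(6L) = 19·4·3/6 - 19·3³/(6·4) = 133/8 kN·m
Load 3 — point force P=15 kN at a=12/5 m (b=L-a=8/5):
  M_3 = Pa(L-x)/L  [x>a] = 15·(12/5)·(4-3)/4 = 9 kN·m
Load 4 — uniform load w=14 kN/m over full span:
  M_4 = wx(L-x)/2 = 14·3·(4-3)/2 = 21 kN·m
Superposition: M = Σ M_i = 411/8 kN·m ≈ 51.375000 kN·m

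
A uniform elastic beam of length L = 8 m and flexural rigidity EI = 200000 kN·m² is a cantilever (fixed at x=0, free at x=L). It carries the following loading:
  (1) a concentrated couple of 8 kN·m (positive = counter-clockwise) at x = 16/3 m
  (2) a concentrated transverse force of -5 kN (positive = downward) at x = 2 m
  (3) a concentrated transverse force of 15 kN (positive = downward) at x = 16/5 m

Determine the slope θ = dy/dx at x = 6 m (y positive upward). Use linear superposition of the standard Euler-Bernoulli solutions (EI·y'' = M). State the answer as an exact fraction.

θ(6) = -181/1500000 rad

Load 1 — applied couple M₀=8 kN·m at a=16/3 m (b=L-a=8/3):
  θ_1 = M₀a/EI  [x>a] = 8·(16/3)/200000 = 2/9375 rad
Load 2 — point force P=-5 kN at a=2 m (b=L-a=6):
  θ_2 = -Pa²/(2EI)  [x>a] = -(-5)·2²/(2·200000) = 1/20000 rad
Load 3 — point force P=15 kN at a=16/5 m (b=L-a=24/5):
  θ_3 = -Pa²/(2EI)  [x>a] = -15·(16/5)²/(2·200000) = -6/15625 rad
Superposition: θ = Σ θ_i = -181/1500000 rad ≈ -0.000121 rad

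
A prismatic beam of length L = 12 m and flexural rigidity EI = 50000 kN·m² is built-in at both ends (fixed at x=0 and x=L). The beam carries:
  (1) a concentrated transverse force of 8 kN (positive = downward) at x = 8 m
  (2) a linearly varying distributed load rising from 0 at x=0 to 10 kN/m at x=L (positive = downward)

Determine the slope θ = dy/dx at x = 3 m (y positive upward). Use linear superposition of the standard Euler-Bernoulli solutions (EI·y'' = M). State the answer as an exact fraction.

Load 1 — point force P=8 kN at a=8 m (b=L-a=4):
  θ_1 = -Pb²x(2aL-(3a+b)x)/(2L³EI)  [x≤a] = -8·4²·3·(2·8·12-(3·8+4)·3)/(2·12³·50000) = -3/12500 rad
Load 2 — triangular load w₀=10 kN/m (0→w₀ over full span):
  θ_2 = -w₀(2x(L-x)(L-2x)(x+2L)+x²(L-x)²)/(120LEI) = -10·(2·3·(12-3)·(12-2·3)·(3+2·12)+3²·(12-3)²)/(120·12·50000) = -1053/800000 rad
Superposition: θ = Σ θ_i = -249/160000 rad ≈ -0.001556 rad

θ(3) = -249/160000 rad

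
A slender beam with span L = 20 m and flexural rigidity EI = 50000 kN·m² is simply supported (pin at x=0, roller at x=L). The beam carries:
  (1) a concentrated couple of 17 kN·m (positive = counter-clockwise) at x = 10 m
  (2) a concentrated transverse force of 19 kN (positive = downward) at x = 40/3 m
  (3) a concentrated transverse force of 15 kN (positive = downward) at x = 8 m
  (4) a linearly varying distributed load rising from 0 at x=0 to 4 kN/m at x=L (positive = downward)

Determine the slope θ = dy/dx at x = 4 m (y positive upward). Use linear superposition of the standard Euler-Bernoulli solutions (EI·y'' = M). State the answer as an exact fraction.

Load 1 — applied couple M₀=17 kN·m at a=10 m (b=L-a=10):
  θ_1 = (M₀x²/(2L)+C₁)/EI  [x≤a] with C₁=M₀(3b²-L²)/(6L)=-85/6 = (17·4²/(2·20)+(-85/6))/50000 = -221/1500000 rad
Load 2 — point force P=19 kN at a=40/3 m (b=L-a=20/3):
  θ_2 = -Pb(L²-b²-3x²)/(6LEI)  [x≤a] = -19·(20/3)·(20²-(20/3)²-3·4²)/(6·20·50000) = -3287/506250 rad
Load 3 — point force P=15 kN at a=8 m (b=L-a=12):
  θ_3 = -Pb(L²-b²-3x²)/(6LEI)  [x≤a] = -15·12·(20²-12²-3·4²)/(6·20·50000) = -39/6250 rad
Load 4 — triangular load w₀=4 kN/m (0→w₀ over full span):
  θ_4 = -w₀(7L⁴-30L²x²+15x⁴)/(360LEI) = -4·(7·20⁴-30·20²·4²+15·4⁴)/(360·20·50000) = -1456/140625 rad
Superposition: θ = Σ θ_i = -37639/1620000 rad ≈ -0.023234 rad

θ(4) = -37639/1620000 rad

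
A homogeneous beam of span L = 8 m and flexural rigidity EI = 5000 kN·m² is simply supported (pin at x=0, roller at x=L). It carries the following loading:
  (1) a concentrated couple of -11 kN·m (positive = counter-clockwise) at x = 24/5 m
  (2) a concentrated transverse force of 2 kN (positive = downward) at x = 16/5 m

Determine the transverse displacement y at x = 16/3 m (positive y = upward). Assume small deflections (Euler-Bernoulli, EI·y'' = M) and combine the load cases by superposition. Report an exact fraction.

y(16/3) = -3844/2109375 m

Load 1 — applied couple M₀=-11 kN·m at a=24/5 m (b=L-a=16/5):
  y_1 = (M₀x³/(6L)-M₀(x-a)²/2+C₁x)/EI  [x>a] with C₁=M₀(3b²-L²)/(6L)=572/75 = ((-11)·(16/3)³/(6·8)-(-11)·((16/3)-(24/5))²/2+(572/75)·(16/3))/5000 = 1892/1265625 m
Load 2 — point force P=2 kN at a=16/5 m (b=L-a=24/5):
  y_2 = -Pa(L-x)(2Lx-a²-x²)/(6LEI)  [x>a] = -2·(16/5)·(8-(16/3))·(2·8·(16/3)-(16/5)²-(16/3)²)/(6·8·5000) = -20992/6328125 m
Superposition: y = Σ y_i = -3844/2109375 m ≈ -0.001822 m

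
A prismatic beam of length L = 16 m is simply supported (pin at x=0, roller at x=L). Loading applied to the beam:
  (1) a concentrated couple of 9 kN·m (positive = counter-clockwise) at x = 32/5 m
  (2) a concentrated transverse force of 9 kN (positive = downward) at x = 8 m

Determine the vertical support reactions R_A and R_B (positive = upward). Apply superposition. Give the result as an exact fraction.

R_A = 81/16 kN, R_B = 63/16 kN

Load 1 — applied couple M₀=9 kN·m at a=32/5 m (b=L-a=48/5):
  R_A = M₀/L = 9/16 kN
  R_B = -M₀/L = -9/16 kN
Load 2 — point force P=9 kN at a=8 m (b=L-a=8):
  R_A = Pb/L = 9·8/16 = 9/2 kN
  R_B = Pa/L = 9·8/16 = 9/2 kN
Superposition: R_A = 81/16 kN, R_B = 63/16 kN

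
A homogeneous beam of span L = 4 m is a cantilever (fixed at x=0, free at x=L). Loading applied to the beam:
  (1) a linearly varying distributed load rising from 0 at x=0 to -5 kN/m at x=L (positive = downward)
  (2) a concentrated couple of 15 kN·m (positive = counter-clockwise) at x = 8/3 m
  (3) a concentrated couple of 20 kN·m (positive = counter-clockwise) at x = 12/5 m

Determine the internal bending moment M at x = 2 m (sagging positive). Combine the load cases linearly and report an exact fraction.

Load 1 — triangular load w₀=-5 kN/m (0→w₀ over full span):
  M_1 = w₀Lx/2 - w₀L²/3 - w₀x³/(6L) = (-5)·4·2/2 - (-5)·4²/3 - (-5)·2³/(6·4) = 25/3 kN·m
Load 2 — applied couple M₀=15 kN·m at a=8/3 m (b=L-a=4/3):
  M_2 = M₀  [x≤a] = 15 = 15 kN·m
Load 3 — applied couple M₀=20 kN·m at a=12/5 m (b=L-a=8/5):
  M_3 = M₀  [x≤a] = 20 = 20 kN·m
Superposition: M = Σ M_i = 130/3 kN·m ≈ 43.333333 kN·m

M(2) = 130/3 kN·m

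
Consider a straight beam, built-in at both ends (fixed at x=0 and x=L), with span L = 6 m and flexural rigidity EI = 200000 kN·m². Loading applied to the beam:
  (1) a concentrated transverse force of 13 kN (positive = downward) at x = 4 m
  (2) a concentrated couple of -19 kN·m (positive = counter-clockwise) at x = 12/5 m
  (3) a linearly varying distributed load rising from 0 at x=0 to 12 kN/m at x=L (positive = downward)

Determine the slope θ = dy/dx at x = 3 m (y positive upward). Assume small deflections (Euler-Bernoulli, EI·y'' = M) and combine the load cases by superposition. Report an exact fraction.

θ(3) = -1739/60000000 rad

Load 1 — point force P=13 kN at a=4 m (b=L-a=2):
  θ_1 = -Pb²x(2aL-(3a+b)x)/(2L³EI)  [x≤a] = -13·2²·3·(2·4·6-(3·4+2)·3)/(2·6³·200000) = -13/1200000 rad
Load 2 — applied couple M₀=-19 kN·m at a=12/5 m (b=L-a=18/5):
  θ_2 = (R_Ax²/2 - M_Ax - M₀(x-a))/EI  [x>a] with R_A=-114/25, M_A=-57/25 = ((-114/25)·3²/2 - (-57/25)·3 - (-19)·(3-(12/5)))/200000 = -57/5000000 rad
Load 3 — triangular load w₀=12 kN/m (0→w₀ over full span):
  θ_3 = -w₀(2x(L-x)(L-2x)(x+2L)+x²(L-x)²)/(120LEI) = -12·(2·3·(6-3)·(6-2·3)·(3+2·6)+3²·(6-3)²)/(120·6·200000) = -27/4000000 rad
Superposition: θ = Σ θ_i = -1739/60000000 rad ≈ -0.000029 rad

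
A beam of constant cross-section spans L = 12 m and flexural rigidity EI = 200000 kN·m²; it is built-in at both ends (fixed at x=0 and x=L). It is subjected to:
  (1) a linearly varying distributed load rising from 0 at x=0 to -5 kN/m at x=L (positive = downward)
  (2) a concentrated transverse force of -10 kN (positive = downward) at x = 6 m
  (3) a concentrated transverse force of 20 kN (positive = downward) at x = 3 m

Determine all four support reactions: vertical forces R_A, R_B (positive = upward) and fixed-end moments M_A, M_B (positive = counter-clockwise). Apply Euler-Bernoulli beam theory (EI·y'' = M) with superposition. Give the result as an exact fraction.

Load 1 — triangular load w₀=-5 kN/m (0→w₀ over full span):
  R_A = 3w₀L/20 = 3·(-5)·12/20 = -9 kN
  M_A = w₀L²/30 = (-5)·12²/30 = -24 kN·m
  R_B = 7w₀L/20 = 7·(-5)·12/20 = -21 kN
  M_B = -w₀L²/20 = -(-5)·12²/20 = 36 kN·m
Load 2 — point force P=-10 kN at a=6 m (b=L-a=6):
  R_A = Pb²(3a+b)/L³ = (-10)·6²·(3·6+6)/12³ = -5 kN
  M_A = Pab²/L² = (-10)·6·6²/12² = -15 kN·m
  R_B = Pa²(a+3b)/L³ = (-10)·6²·(6+3·6)/12³ = -5 kN
  M_B = -Pa²b/L² = -(-10)·6²·6/12² = 15 kN·m
Load 3 — point force P=20 kN at a=3 m (b=L-a=9):
  R_A = Pb²(3a+b)/L³ = 20·9²·(3·3+9)/12³ = 135/8 kN
  M_A = Pab²/L² = 20·3·9²/12² = 135/4 kN·m
  R_B = Pa²(a+3b)/L³ = 20·3²·(3+3·9)/12³ = 25/8 kN
  M_B = -Pa²b/L² = -20·3²·9/12² = -45/4 kN·m
Superposition: R_A = 23/8 kN, M_A = -21/4 kN·m, R_B = -183/8 kN, M_B = 159/4 kN·m

R_A = 23/8 kN, M_A = -21/4 kN·m, R_B = -183/8 kN, M_B = 159/4 kN·m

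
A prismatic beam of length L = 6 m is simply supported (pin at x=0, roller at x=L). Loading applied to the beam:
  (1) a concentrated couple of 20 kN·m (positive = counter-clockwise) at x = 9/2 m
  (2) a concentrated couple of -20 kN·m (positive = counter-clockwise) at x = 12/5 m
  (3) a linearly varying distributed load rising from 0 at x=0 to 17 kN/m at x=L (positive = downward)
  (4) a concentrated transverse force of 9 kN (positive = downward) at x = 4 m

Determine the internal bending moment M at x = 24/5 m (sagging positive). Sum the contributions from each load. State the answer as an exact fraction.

M(24/5) = 4572/125 kN·m

Load 1 — applied couple M₀=20 kN·m at a=9/2 m (b=L-a=3/2):
  M_1 = M₀x/L - M₀  [x>a] = 20·(24/5)/6 - 20 = -4 kN·m
Load 2 — applied couple M₀=-20 kN·m at a=12/5 m (b=L-a=18/5):
  M_2 = M₀x/L - M₀  [x>a] = (-20)·(24/5)/6 - (-20) = 4 kN·m
Load 3 — triangular load w₀=17 kN/m (0→w₀ over full span):
  M_3 = w₀Lx/6 - w₀x³/(6L) = 17·6·(24/5)/6 - 17·(24/5)³/(6·6) = 3672/125 kN·m
Load 4 — point force P=9 kN at a=4 m (b=L-a=2):
  M_4 = Pa(L-x)/L  [x>a] = 9·4·(6-(24/5))/6 = 36/5 kN·m
Superposition: M = Σ M_i = 4572/125 kN·m ≈ 36.576000 kN·m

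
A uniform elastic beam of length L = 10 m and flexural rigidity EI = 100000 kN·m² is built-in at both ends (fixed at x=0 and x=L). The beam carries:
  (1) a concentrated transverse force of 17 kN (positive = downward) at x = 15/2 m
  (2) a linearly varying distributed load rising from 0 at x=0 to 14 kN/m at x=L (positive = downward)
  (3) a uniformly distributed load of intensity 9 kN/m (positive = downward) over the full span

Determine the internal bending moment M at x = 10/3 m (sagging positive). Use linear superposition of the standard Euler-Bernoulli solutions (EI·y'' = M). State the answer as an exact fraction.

M(10/3) = 105175/2592 kN·m

Load 1 — point force P=17 kN at a=15/2 m (b=L-a=5/2):
  M_1 = Pb²(3a+b)x/L³ - Pab²/L²  [x≤a] = 17·(5/2)²·(3·(15/2)+(5/2))·(10/3)/10³ - 17·(15/2)·(5/2)²/10² = 85/96 kN·m
Load 2 — triangular load w₀=14 kN/m (0→w₀ over full span):
  M_2 = 3w₀Lx/20 - w₀L²/30 - w₀x³/(6L) = 3·14·10·(10/3)/20 - 14·10²/30 - 14·(10/3)³/(6·10) = 1190/81 kN·m
Load 3 — uniform load w=9 kN/m over full span:
  M_3 = wLx/2 - wL²/12 - wx²/2 = 9·10·(10/3)/2 - 9·10²/12 - 9·(10/3)²/2 = 25 kN·m
Superposition: M = Σ M_i = 105175/2592 kN·m ≈ 40.576775 kN·m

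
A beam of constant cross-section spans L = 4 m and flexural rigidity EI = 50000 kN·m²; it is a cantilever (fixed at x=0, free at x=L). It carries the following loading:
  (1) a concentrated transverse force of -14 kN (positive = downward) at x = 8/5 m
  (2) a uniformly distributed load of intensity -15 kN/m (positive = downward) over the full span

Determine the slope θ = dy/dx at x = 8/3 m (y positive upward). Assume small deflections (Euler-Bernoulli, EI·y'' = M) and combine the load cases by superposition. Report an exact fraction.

θ(8/3) = 7256/2109375 rad

Load 1 — point force P=-14 kN at a=8/5 m (b=L-a=12/5):
  θ_1 = -Pa²/(2EI)  [x>a] = -(-14)·(8/5)²/(2·50000) = 28/78125 rad
Load 2 — uniform load w=-15 kN/m over full span:
  θ_2 = -wx(x²-3Lx+3L²)/(6EI) = -(-15)·(8/3)·((8/3)²-3·4·(8/3)+3·4²)/(6·50000) = 52/16875 rad
Superposition: θ = Σ θ_i = 7256/2109375 rad ≈ 0.003440 rad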